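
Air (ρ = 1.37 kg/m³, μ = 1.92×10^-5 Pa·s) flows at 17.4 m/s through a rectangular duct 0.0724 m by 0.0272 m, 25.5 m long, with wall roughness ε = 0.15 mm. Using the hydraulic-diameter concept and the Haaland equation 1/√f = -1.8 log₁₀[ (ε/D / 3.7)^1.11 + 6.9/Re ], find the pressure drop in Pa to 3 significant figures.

ΔP ≈ 4010 Pa

Hydraulic diameter D_h = 4A/P = 4·(0.0724·0.0272)/(2·(0.0724+0.0272)) = 0.007877/0.1992 = 0.03954 m.
Re = ρVD_h/μ = 1.37·17.4·0.03954/1.92e-05 = 4.91e+04.
ε/D_h = 0.00015/0.03954 = 0.00379; Haaland gives 1/√f = -1.8 log₁₀[0.000481+0.000141] = 5.772, so f = 0.03002.
ΔP = f(L/D_h)(ρV²/2) = 0.03002·25.5/0.03954·207.4 = 4014 Pa.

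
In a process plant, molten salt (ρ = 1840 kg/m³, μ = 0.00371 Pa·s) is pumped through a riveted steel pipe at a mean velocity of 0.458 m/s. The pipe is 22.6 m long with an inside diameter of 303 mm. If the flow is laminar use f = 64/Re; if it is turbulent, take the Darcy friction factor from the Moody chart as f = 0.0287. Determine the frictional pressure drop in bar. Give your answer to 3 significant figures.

Reynolds number Re = ρVD/μ = 1840 · 0.458 · 0.303 / 0.00371 = 6.883e+04.
Re > 4000 → turbulent; use the Moody-chart value f = 0.0287.
Darcy-Weisbach: ΔP = f(L/D)(ρV²/2) = 0.0287·(22.6/0.303)·(1840·0.458²/2) = 0.0287·74.59·193 = 413.1 Pa.
ΔP = 413.1 Pa = 0.00413 bar.

ΔP ≈ 0.00413 bar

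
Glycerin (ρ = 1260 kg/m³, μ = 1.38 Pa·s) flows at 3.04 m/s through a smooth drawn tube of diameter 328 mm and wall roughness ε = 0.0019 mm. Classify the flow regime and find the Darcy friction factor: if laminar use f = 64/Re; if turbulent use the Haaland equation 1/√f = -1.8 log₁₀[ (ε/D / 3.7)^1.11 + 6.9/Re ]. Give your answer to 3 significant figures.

f ≈ 0.0703

Re = ρVD/μ = 1260·3.04·0.328/1.38 = 910.4.
Re < 2300 → laminar, so f = 64/Re = 0.0703 (roughness is irrelevant in laminar flow).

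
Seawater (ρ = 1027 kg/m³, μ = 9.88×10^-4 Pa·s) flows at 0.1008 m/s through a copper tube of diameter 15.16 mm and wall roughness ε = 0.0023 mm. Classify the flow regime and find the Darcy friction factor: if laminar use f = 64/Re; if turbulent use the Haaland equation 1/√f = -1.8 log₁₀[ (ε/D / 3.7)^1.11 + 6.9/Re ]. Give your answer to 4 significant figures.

f ≈ 0.04029

Re = ρVD/μ = 1027·0.1008·0.01516/0.000988 = 1588.
Re < 2300 → laminar, so f = 64/Re = 0.04029 (roughness is irrelevant in laminar flow).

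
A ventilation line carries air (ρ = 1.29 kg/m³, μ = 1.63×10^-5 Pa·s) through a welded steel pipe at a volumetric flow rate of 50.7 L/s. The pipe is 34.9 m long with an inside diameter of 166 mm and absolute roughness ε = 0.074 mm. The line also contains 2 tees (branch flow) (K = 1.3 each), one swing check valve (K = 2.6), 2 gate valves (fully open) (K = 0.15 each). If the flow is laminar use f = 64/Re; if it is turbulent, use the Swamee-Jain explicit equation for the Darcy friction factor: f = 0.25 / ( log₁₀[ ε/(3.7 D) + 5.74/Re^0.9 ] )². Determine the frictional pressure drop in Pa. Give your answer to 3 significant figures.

Q = 50.7 L/s = 50.7/1000 = 0.0507 m³/s.
Cross-sectional area A = πD²/4 = π(0.166)²/4 = 0.02164 m²; mean velocity V = Q/A = 0.0507/0.02164 = 2.343 m/s.
Reynolds number Re = ρVD/μ = 1.29 · 2.343 · 0.166 / 1.63e-05 = 3.078e+04.
Re > 4000 → turbulent. Relative roughness ε/D = 7.4e-05/0.166 = 0.000446. Swamee-Jain: f = 0.25/(log₁₀[0.000446/3.7 + 5.74/3.078e+04^0.9])² = 0.25/(log₁₀[0.00012 + 0.000524])² = 0.25/(-3.191)² = 0.02456.
Total minor-loss coefficient ΣK = 2·1.3 + 1·2.6 + 2·0.15 = 5.5.
ΔP = [f·L/D + ΣK]·(ρV²/2) = [0.02456·34.9/0.166 + 5.5]·(1.29·2.343²/2) = [5.163 + 5.5]·3.54 = 37.74 Pa.

ΔP ≈ 37.7 Pa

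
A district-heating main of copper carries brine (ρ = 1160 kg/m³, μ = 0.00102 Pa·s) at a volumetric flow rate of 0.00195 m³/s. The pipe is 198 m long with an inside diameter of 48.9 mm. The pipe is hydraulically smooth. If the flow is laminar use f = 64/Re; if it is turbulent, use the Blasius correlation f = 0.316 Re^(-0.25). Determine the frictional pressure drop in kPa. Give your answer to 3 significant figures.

ΔP ≈ 51.6 kPa

Cross-sectional area A = πD²/4 = π(0.0489)²/4 = 0.001878 m²; mean velocity V = Q/A = 0.00195/0.001878 = 1.038 m/s.
Reynolds number Re = ρVD/μ = 1160 · 1.038 · 0.0489 / 0.00102 = 5.774e+04.
Re > 4000 → turbulent. Smooth-pipe (Blasius): f = 0.316 Re^(-0.25) = 0.316/(5.774e+04)^0.25 = 0.02039.
Darcy-Weisbach: ΔP = f(L/D)(ρV²/2) = 0.02039·(198/0.0489)·(1160·1.038²/2) = 0.02039·4049·625.3 = 5.161e+04 Pa.
ΔP = 5.161e+04 Pa = 51.6 kPa.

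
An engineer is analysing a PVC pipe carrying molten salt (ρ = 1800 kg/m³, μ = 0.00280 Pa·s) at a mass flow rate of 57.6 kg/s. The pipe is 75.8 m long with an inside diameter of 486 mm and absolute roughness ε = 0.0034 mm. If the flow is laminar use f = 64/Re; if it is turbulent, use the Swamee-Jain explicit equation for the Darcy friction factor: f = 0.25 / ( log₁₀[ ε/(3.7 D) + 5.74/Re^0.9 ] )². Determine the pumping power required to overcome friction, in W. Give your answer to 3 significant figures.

A = πD²/4 = π(0.486)²/4 = 0.1855 m²; mean velocity V = ṁ/(ρA) = 57.6/(1800 · 0.1855) = 0.1725 m/s.
Reynolds number Re = ρVD/μ = 1800 · 0.1725 · 0.486 / 0.0028 = 5.389e+04.
Re > 4000 → turbulent. Relative roughness ε/D = 3.4e-06/0.486 = 7e-06. Swamee-Jain: f = 0.25/(log₁₀[7e-06/3.7 + 5.74/5.389e+04^0.9])² = 0.25/(log₁₀[1.89e-06 + 0.000317])² = 0.25/(-3.497)² = 0.02044.
Darcy-Weisbach: ΔP = f(L/D)(ρV²/2) = 0.02044·(75.8/0.486)·(1800·0.1725²/2) = 0.02044·156·26.78 = 85.39 Pa.
Q = ṁ/ρ = 57.6/1800 = 0.032 m³/s.
Pumping power P = QΔP = 0.032·85.39 = 2.733 W = 2.73 W.

P ≈ 2.73 W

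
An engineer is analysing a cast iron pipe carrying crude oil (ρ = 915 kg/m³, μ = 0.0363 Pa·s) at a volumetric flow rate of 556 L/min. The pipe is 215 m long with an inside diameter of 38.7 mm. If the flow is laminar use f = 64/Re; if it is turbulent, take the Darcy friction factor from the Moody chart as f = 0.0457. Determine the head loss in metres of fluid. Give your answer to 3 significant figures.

h_f ≈ 803 m

Q = 556 L/min = 556/60000 = 0.009267 m³/s.
Cross-sectional area A = πD²/4 = π(0.0387)²/4 = 0.001176 m²; mean velocity V = Q/A = 0.009267/0.001176 = 7.878 m/s.
Reynolds number Re = ρVD/μ = 915 · 7.878 · 0.0387 / 0.0363 = 7685.
Re > 4000 → turbulent; use the Moody-chart value f = 0.0457.
Darcy-Weisbach: ΔP = f(L/D)(ρV²/2) = 0.0457·(215/0.0387)·(915·7.878²/2) = 0.0457·5556·2.839e+04 = 7.209e+06 Pa.
Head loss h_f = ΔP/(ρg) = 7.209e+06/(915·9.81) = 803 m.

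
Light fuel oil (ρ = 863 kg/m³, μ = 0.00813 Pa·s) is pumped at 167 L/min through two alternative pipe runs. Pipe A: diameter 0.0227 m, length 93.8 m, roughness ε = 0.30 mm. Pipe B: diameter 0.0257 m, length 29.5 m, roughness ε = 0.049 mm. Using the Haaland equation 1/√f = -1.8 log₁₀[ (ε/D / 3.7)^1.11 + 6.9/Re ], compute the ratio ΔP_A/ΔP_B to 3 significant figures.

Pipe A: V = Q/A = 0.002783/0.0004047 = 6.877 m/s; Re = 1.657e+04; ε/D = 0.0132; Haaland → f = 0.04458; ΔP_A = f(L/D)(ρV²/2) = 3.76e+06 Pa.
Pipe B: V = Q/A = 0.002783/0.0005187 = 5.365 m/s; Re = 1.464e+04; ε/D = 0.00191; Haaland → f = 0.03095; ΔP_B = f(L/D)(ρV²/2) = 4.414e+05 Pa.
ΔP_A/ΔP_B = 3.76e+06/4.414e+05 = 8.52.

ΔP_A/ΔP_B ≈ 8.52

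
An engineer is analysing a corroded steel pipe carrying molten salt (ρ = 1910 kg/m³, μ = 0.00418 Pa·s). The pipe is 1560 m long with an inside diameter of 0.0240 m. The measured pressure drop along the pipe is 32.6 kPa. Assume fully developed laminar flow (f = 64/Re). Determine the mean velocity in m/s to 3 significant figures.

V ≈ 0.0900 m/s

For laminar flow, f = 64/Re with Re = ρVD/μ, so Darcy-Weisbach reduces to ΔP = 32μLV/D². Solving for V: V = ΔP·D²/(32μL) = 3.26e+04·(0.024)²/(32·0.00418·1560) = 0.08999 m/s.
Check: Re = ρVD/μ = 1910·0.08999·0.024/0.00418 = 986.9 < 2300, so the laminar assumption holds.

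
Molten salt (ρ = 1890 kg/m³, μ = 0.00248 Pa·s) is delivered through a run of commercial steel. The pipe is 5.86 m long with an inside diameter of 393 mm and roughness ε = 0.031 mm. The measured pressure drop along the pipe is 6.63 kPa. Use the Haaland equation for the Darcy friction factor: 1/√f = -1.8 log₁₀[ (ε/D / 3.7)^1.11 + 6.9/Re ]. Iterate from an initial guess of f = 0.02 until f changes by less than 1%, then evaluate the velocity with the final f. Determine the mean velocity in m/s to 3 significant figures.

V ≈ 6.16 m/s

Rearranging Darcy-Weisbach: V = √(2·ΔP·D/(f·L·ρ)). With ε/D = 3.1e-05/0.393 = 7.89e-05, iterate starting from f = 0.02:
  f = 0.02 → V = √(2·6630·0.393/(0.02·5.86·1890)) = 4.85 m/s; Re = ρVD/μ = 1.453e+06; f → 0.01261
  f = 0.01261 → V = 6.109 m/s; Re = 1.83e+06; f → 0.01241
  f = 0.01241 → V = 6.158 m/s; Re = 1.844e+06; f → 0.0124
Converged (Δf/f < 1%). With the final f = 0.0124: V = √(2·6630·0.393/(0.0124·5.86·1890)) = 6.159 m/s.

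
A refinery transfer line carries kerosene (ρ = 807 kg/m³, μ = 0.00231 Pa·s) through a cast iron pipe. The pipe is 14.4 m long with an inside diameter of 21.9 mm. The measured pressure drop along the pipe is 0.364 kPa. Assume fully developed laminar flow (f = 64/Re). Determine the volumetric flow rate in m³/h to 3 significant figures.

For laminar flow, f = 64/Re with Re = ρVD/μ, so Darcy-Weisbach reduces to ΔP = 32μLV/D². Solving for V: V = ΔP·D²/(32μL) = 364·(0.0219)²/(32·0.00231·14.4) = 0.164 m/s.
Check: Re = ρVD/μ = 807·0.164·0.0219/0.00231 = 1255 < 2300, so the laminar assumption holds.
Q = V·A = 0.164·(π/4·0.0219²) = 6.178e-05 m³/s = 0.222 m³/h.

Q ≈ 0.222 m³/h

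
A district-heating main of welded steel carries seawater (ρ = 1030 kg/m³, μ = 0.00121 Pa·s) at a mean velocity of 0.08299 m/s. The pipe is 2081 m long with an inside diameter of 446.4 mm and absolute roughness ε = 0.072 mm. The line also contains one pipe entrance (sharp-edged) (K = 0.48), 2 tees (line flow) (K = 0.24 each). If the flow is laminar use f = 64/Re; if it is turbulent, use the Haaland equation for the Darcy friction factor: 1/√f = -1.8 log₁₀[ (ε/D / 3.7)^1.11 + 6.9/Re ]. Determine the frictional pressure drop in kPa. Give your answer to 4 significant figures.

Reynolds number Re = ρVD/μ = 1030 · 0.08299 · 0.4464 / 0.00121 = 3.154e+04.
Re > 4000 → turbulent. Relative roughness ε/D = 7.2e-05/0.4464 = 0.000161. Haaland: 1/√f = -1.8 log₁₀[(0.000161/3.7)^1.11 + 6.9/3.154e+04] = -1.8 log₁₀[1.44e-05 + 0.000219] = 6.538, so f = 0.02339.
Total minor-loss coefficient ΣK = 1·0.48 + 2·0.24 = 0.96.
ΔP = [f·L/D + ΣK]·(ρV²/2) = [0.02339·2081/0.4464 + 0.96]·(1030·0.08299²/2) = [109.1 + 0.96]·3.547 = 390.2 Pa.
ΔP = 390.2 Pa = 0.3902 kPa.

ΔP ≈ 0.3902 kPa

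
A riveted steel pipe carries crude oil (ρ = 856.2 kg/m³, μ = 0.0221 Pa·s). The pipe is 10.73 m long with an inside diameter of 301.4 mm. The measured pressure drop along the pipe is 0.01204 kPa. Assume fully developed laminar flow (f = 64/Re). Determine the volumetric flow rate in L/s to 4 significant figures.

Q ≈ 10.28 L/s

For laminar flow, f = 64/Re with Re = ρVD/μ, so Darcy-Weisbach reduces to ΔP = 32μLV/D². Solving for V: V = ΔP·D²/(32μL) = 12.04·(0.3014)²/(32·0.0221·10.73) = 0.1441 m/s.
Check: Re = ρVD/μ = 856.2·0.1441·0.3014/0.0221 = 1683 < 2300, so the laminar assumption holds.
Q = V·A = 0.1441·(π/4·0.3014²) = 0.01028 m³/s = 10.28 L/s.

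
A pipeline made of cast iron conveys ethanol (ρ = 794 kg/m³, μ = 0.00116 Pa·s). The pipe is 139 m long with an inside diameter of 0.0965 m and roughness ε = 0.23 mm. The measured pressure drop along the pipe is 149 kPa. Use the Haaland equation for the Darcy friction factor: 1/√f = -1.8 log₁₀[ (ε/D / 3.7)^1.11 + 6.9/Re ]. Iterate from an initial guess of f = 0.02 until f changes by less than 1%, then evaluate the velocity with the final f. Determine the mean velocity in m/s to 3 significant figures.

Rearranging Darcy-Weisbach: V = √(2·ΔP·D/(f·L·ρ)). With ε/D = 0.00023/0.0965 = 0.00238, iterate starting from f = 0.02:
  f = 0.02 → V = √(2·1.49e+05·0.0965/(0.02·139·794)) = 3.609 m/s; Re = ρVD/μ = 2.384e+05; f → 0.02519
  f = 0.02519 → V = 3.216 m/s; Re = 2.124e+05; f → 0.02526
Converged (Δf/f < 1%). With the final f = 0.02526: V = √(2·1.49e+05·0.0965/(0.02526·139·794)) = 3.212 m/s.

V ≈ 3.21 m/s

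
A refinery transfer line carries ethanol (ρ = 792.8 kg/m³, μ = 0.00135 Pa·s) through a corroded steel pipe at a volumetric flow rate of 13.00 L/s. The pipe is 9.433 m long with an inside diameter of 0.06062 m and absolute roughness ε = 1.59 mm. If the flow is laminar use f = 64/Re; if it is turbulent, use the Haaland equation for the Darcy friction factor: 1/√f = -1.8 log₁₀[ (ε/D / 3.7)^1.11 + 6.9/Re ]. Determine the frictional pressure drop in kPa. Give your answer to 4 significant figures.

Q = 13.00 L/s = 13.00/1000 = 0.013 m³/s.
Cross-sectional area A = πD²/4 = π(0.06062)²/4 = 0.002886 m²; mean velocity V = Q/A = 0.013/0.002886 = 4.504 m/s.
Reynolds number Re = ρVD/μ = 792.8 · 4.504 · 0.06062 / 0.00135 = 1.603e+05.
Re > 4000 → turbulent. Relative roughness ε/D = 0.00159/0.06062 = 0.0262. Haaland: 1/√f = -1.8 log₁₀[(0.0262/3.7)^1.11 + 6.9/1.603e+05] = -1.8 log₁₀[0.00411 + 4.3e-05] = 4.286, so f = 0.05443.
Darcy-Weisbach: ΔP = f(L/D)(ρV²/2) = 0.05443·(9.433/0.06062)·(792.8·4.504²/2) = 0.05443·155.6·8042 = 6.811e+04 Pa.
ΔP = 6.811e+04 Pa = 68.11 kPa.

ΔP ≈ 68.11 kPa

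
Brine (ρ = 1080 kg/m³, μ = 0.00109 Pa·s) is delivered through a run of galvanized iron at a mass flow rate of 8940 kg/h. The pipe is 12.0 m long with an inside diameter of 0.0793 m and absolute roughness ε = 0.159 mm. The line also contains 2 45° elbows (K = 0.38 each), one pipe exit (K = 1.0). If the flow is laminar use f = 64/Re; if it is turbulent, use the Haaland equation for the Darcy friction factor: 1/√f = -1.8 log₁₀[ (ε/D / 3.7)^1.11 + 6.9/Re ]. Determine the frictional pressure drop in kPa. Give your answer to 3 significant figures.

ΔP ≈ 0.687 kPa

ṁ = 8940 kg/h = 8940/3600 = 2.483 kg/s.
A = πD²/4 = π(0.0793)²/4 = 0.004939 m²; mean velocity V = ṁ/(ρA) = 2.483/(1080 · 0.004939) = 0.4656 m/s.
Reynolds number Re = ρVD/μ = 1080 · 0.4656 · 0.0793 / 0.00109 = 3.658e+04.
Re > 4000 → turbulent. Relative roughness ε/D = 0.000159/0.0793 = 0.00201. Haaland: 1/√f = -1.8 log₁₀[(0.00201/3.7)^1.11 + 6.9/3.658e+04] = -1.8 log₁₀[0.000237 + 0.000189] = 6.068, so f = 0.02716.
Total minor-loss coefficient ΣK = 2·0.38 + 1·1 = 1.76.
ΔP = [f·L/D + ΣK]·(ρV²/2) = [0.02716·12/0.0793 + 1.76]·(1080·0.4656²/2) = [4.11 + 1.76]·117 = 687 Pa.
ΔP = 687 Pa = 0.687 kPa.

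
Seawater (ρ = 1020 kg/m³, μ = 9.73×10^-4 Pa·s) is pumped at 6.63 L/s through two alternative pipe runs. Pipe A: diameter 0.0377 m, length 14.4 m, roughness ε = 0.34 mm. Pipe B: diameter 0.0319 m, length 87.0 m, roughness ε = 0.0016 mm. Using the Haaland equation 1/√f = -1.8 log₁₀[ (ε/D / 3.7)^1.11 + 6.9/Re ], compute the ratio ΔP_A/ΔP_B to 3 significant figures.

ΔP_A/ΔP_B ≈ 0.177

Pipe A: V = Q/A = 0.00663/0.001116 = 5.939 m/s; Re = 2.347e+05; ε/D = 0.00902; Haaland → f = 0.03694; ΔP_A = f(L/D)(ρV²/2) = 2.539e+05 Pa.
Pipe B: V = Q/A = 0.00663/0.0007992 = 8.295 m/s; Re = 2.774e+05; ε/D = 5.02e-05; Haaland → f = 0.01497; ΔP_B = f(L/D)(ρV²/2) = 1.433e+06 Pa.
ΔP_A/ΔP_B = 2.539e+05/1.433e+06 = 0.177.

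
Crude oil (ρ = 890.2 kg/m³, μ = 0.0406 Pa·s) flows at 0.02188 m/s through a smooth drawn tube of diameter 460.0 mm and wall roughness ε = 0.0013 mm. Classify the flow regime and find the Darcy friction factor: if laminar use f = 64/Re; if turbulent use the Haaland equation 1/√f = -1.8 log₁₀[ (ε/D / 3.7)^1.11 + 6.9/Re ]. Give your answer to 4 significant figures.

Re = ρVD/μ = 890.2·0.02188·0.46/0.0406 = 220.7.
Re < 2300 → laminar, so f = 64/Re = 0.29 (roughness is irrelevant in laminar flow).

f ≈ 0.2900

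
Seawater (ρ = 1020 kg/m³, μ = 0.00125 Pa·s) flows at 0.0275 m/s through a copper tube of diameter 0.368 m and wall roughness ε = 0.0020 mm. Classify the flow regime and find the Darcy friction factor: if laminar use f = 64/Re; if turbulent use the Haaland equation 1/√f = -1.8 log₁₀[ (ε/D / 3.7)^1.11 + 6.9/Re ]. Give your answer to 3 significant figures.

f ≈ 0.0326

Re = ρVD/μ = 1020·0.0275·0.368/0.00125 = 8258.
Re > 4000 → turbulent. ε/D = 2e-06/0.368 = 5.43e-06; Haaland: 1/√f = -1.8 log₁₀[3.35e-07 + 0.000836] = 5.54, so f = 0.03258.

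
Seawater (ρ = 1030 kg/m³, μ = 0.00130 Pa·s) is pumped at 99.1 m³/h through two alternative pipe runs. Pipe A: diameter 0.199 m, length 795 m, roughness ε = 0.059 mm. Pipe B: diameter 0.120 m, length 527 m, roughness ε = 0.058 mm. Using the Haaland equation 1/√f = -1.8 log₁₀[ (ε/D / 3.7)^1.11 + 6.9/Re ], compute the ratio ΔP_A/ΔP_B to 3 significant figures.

ΔP_A/ΔP_B ≈ 0.120

Pipe A: V = Q/A = 0.02753/0.0311 = 0.8851 m/s; Re = 1.395e+05; ε/D = 0.000296; Haaland → f = 0.01828; ΔP_A = f(L/D)(ρV²/2) = 2.946e+04 Pa.
Pipe B: V = Q/A = 0.02753/0.01131 = 2.434 m/s; Re = 2.314e+05; ε/D = 0.000483; Haaland → f = 0.01832; ΔP_B = f(L/D)(ρV²/2) = 2.455e+05 Pa.
ΔP_A/ΔP_B = 2.946e+04/2.455e+05 = 0.120.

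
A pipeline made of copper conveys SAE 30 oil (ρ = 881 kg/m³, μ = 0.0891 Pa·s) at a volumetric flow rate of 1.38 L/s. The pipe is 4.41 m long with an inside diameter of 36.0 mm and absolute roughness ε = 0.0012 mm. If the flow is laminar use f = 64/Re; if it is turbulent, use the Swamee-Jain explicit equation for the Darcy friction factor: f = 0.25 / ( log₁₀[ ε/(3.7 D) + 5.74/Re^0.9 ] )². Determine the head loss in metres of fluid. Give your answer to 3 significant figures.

Q = 1.38 L/s = 1.38/1000 = 0.00138 m³/s.
Cross-sectional area A = πD²/4 = π(0.036)²/4 = 0.001018 m²; mean velocity V = Q/A = 0.00138/0.001018 = 1.356 m/s.
Reynolds number Re = ρVD/μ = 881 · 1.356 · 0.036 / 0.0891 = 482.6.
Re < 2300 → laminar flow, so f = 64/Re = 64/482.6 = 0.1326 (the turbulent correlation is not needed).
Darcy-Weisbach: ΔP = f(L/D)(ρV²/2) = 0.1326·(4.41/0.036)·(881·1.356²/2) = 0.1326·122.5·809.7 = 1.315e+04 Pa.
Head loss h_f = ΔP/(ρg) = 1.315e+04/(881·9.81) = 1.52 m.

h_f ≈ 1.52 m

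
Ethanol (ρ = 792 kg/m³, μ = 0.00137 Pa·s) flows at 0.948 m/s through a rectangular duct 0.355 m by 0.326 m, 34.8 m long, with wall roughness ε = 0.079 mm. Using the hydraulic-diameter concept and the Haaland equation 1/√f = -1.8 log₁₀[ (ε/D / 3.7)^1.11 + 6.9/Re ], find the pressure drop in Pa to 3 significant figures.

Hydraulic diameter D_h = 4A/P = 4·(0.355·0.326)/(2·(0.355+0.326)) = 0.4629/1.362 = 0.3399 m.
Re = ρVD_h/μ = 792·0.948·0.3399/0.00137 = 1.863e+05.
ε/D_h = 7.9e-05/0.3399 = 0.000232; Haaland gives 1/√f = -1.8 log₁₀[2.17e-05+3.7e-05] = 7.616, so f = 0.01724.
ΔP = f(L/D_h)(ρV²/2) = 0.01724·34.8/0.3399·355.9 = 628.2 Pa.

ΔP ≈ 628 Pa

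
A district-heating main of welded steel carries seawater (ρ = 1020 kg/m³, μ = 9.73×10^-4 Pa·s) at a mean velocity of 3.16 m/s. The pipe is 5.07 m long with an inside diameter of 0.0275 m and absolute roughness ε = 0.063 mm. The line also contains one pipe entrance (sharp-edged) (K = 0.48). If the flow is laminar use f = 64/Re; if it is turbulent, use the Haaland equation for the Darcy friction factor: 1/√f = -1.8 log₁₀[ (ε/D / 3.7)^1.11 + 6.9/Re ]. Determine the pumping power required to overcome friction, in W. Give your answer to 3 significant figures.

Reynolds number Re = ρVD/μ = 1020 · 3.16 · 0.0275 / 0.000973 = 9.11e+04.
Re > 4000 → turbulent. Relative roughness ε/D = 6.3e-05/0.0275 = 0.00229. Haaland: 1/√f = -1.8 log₁₀[(0.00229/3.7)^1.11 + 6.9/9.11e+04] = -1.8 log₁₀[0.000275 + 7.57e-05] = 6.22, so f = 0.02585.
Total minor-loss coefficient ΣK = 1·0.48 = 0.48.
ΔP = [f·L/D + ΣK]·(ρV²/2) = [0.02585·5.07/0.0275 + 0.48]·(1020·3.16²/2) = [4.766 + 0.48]·5093 = 2.672e+04 Pa.
Q = V·A = 3.16·0.000594 = 0.001877 m³/s.
Pumping power P = QΔP = 0.001877·2.672e+04 = 50.14 W = 50.1 W.

P ≈ 50.1 W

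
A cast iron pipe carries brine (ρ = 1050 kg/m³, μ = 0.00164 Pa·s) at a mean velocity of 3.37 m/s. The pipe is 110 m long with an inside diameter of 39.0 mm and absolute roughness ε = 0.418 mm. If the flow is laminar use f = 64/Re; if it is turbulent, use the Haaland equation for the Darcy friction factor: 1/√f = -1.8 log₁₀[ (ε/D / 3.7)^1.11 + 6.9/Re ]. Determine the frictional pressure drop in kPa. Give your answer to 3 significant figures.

ΔP ≈ 665 kPa

Reynolds number Re = ρVD/μ = 1050 · 3.37 · 0.039 / 0.00164 = 8.415e+04.
Re > 4000 → turbulent. Relative roughness ε/D = 0.000418/0.039 = 0.0107. Haaland: 1/√f = -1.8 log₁₀[(0.0107/3.7)^1.11 + 6.9/8.415e+04] = -1.8 log₁₀[0.00152 + 8.2e-05] = 5.03, so f = 0.03952.
Darcy-Weisbach: ΔP = f(L/D)(ρV²/2) = 0.03952·(110/0.039)·(1050·3.37²/2) = 0.03952·2821·5962 = 6.646e+05 Pa.
ΔP = 6.646e+05 Pa = 665 kPa.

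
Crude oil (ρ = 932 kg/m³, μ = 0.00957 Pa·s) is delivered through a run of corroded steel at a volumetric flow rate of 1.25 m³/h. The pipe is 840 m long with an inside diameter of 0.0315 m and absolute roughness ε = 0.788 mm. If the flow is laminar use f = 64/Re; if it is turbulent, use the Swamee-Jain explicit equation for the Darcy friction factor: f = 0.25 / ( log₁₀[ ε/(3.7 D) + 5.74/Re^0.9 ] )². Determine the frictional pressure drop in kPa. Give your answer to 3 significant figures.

Q = 1.25 m³/h = 1.25/3600 = 0.0003472 m³/s.
Cross-sectional area A = πD²/4 = π(0.0315)²/4 = 0.0007793 m²; mean velocity V = Q/A = 0.0003472/0.0007793 = 0.4456 m/s.
Reynolds number Re = ρVD/μ = 932 · 0.4456 · 0.0315 / 0.00957 = 1367.
Re < 2300 → laminar flow, so f = 64/Re = 64/1367 = 0.04682 (the turbulent correlation is not needed).
Darcy-Weisbach: ΔP = f(L/D)(ρV²/2) = 0.04682·(840/0.0315)·(932·0.4456²/2) = 0.04682·2.667e+04·92.51 = 1.155e+05 Pa.
ΔP = 1.155e+05 Pa = 116 kPa.

ΔP ≈ 116 kPa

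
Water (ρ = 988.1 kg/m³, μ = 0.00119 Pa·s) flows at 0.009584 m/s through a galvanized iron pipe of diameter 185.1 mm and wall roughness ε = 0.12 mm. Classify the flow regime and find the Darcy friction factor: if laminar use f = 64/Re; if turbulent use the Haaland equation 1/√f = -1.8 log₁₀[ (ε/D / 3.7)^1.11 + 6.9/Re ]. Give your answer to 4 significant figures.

Re = ρVD/μ = 988.1·0.009584·0.1851/0.00119 = 1473.
Re < 2300 → laminar, so f = 64/Re = 0.04345 (roughness is irrelevant in laminar flow).

f ≈ 0.04345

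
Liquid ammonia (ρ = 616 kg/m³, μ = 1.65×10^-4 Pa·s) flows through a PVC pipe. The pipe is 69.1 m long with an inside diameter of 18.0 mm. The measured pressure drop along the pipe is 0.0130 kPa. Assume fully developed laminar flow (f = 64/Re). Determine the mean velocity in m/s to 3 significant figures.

V ≈ 0.0115 m/s

For laminar flow, f = 64/Re with Re = ρVD/μ, so Darcy-Weisbach reduces to ΔP = 32μLV/D². Solving for V: V = ΔP·D²/(32μL) = 13·(0.018)²/(32·0.000165·69.1) = 0.01154 m/s.
Check: Re = ρVD/μ = 616·0.01154·0.018/0.000165 = 775.8 < 2300, so the laminar assumption holds.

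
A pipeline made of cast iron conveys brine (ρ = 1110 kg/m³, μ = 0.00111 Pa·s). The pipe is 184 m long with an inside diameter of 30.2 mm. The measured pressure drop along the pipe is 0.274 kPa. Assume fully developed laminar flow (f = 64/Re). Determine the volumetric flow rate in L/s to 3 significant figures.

For laminar flow, f = 64/Re with Re = ρVD/μ, so Darcy-Weisbach reduces to ΔP = 32μLV/D². Solving for V: V = ΔP·D²/(32μL) = 274·(0.0302)²/(32·0.00111·184) = 0.03824 m/s.
Check: Re = ρVD/μ = 1110·0.03824·0.0302/0.00111 = 1155 < 2300, so the laminar assumption holds.
Q = V·A = 0.03824·(π/4·0.0302²) = 2.739e-05 m³/s = 0.0274 L/s.

Q ≈ 0.0274 L/s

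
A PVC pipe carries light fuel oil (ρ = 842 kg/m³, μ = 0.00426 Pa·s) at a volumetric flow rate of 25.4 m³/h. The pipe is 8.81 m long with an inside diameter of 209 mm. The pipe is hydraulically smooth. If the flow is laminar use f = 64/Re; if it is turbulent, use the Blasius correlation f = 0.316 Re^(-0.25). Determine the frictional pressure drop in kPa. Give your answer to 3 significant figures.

ΔP ≈ 0.0247 kPa

Q = 25.4 m³/h = 25.4/3600 = 0.007056 m³/s.
Cross-sectional area A = πD²/4 = π(0.209)²/4 = 0.03431 m²; mean velocity V = Q/A = 0.007056/0.03431 = 0.2057 m/s.
Reynolds number Re = ρVD/μ = 842 · 0.2057 · 0.209 / 0.00426 = 8496.
Re > 4000 → turbulent. Smooth-pipe (Blasius): f = 0.316 Re^(-0.25) = 0.316/(8496)^0.25 = 0.03291.
Darcy-Weisbach: ΔP = f(L/D)(ρV²/2) = 0.03291·(8.81/0.209)·(842·0.2057²/2) = 0.03291·42.15·17.81 = 24.71 Pa.
ΔP = 24.71 Pa = 0.0247 kPa.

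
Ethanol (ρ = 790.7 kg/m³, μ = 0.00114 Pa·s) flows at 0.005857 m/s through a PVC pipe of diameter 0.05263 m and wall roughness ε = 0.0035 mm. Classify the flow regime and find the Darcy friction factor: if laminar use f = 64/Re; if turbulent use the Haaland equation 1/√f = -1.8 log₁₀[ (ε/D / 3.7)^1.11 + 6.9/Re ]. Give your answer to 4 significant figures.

f ≈ 0.2993

Re = ρVD/μ = 790.7·0.005857·0.05263/0.00114 = 213.8.
Re < 2300 → laminar, so f = 64/Re = 0.2993 (roughness is irrelevant in laminar flow).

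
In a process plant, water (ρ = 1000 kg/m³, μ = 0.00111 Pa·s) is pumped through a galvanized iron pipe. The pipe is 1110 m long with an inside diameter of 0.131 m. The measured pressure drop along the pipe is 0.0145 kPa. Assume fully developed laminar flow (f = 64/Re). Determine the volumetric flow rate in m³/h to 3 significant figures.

Q ≈ 0.306 m³/h

For laminar flow, f = 64/Re with Re = ρVD/μ, so Darcy-Weisbach reduces to ΔP = 32μLV/D². Solving for V: V = ΔP·D²/(32μL) = 14.5·(0.131)²/(32·0.00111·1110) = 0.006311 m/s.
Check: Re = ρVD/μ = 1000·0.006311·0.131/0.00111 = 744.8 < 2300, so the laminar assumption holds.
Q = V·A = 0.006311·(π/4·0.131²) = 8.506e-05 m³/s = 0.306 m³/h.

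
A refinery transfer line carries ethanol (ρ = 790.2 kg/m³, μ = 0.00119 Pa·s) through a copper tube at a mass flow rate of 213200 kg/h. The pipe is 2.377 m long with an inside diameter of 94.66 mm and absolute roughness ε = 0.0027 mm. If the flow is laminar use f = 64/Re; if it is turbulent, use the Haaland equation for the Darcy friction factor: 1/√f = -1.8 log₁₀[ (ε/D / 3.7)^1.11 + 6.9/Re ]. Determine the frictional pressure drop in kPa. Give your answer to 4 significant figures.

ΔP ≈ 14.43 kPa

ṁ = 213200 kg/h = 213200/3600 = 59.22 kg/s.
A = πD²/4 = π(0.09466)²/4 = 0.007038 m²; mean velocity V = ṁ/(ρA) = 59.22/(790.2 · 0.007038) = 10.65 m/s.
Reynolds number Re = ρVD/μ = 790.2 · 10.65 · 0.09466 / 0.00119 = 6.694e+05.
Re > 4000 → turbulent. Relative roughness ε/D = 2.7e-06/0.09466 = 2.85e-05. Haaland: 1/√f = -1.8 log₁₀[(2.85e-05/3.7)^1.11 + 6.9/6.694e+05] = -1.8 log₁₀[2.11e-06 + 1.03e-05] = 8.831, so f = 0.01282.
Darcy-Weisbach: ΔP = f(L/D)(ρV²/2) = 0.01282·(2.377/0.09466)·(790.2·10.65²/2) = 0.01282·25.11·4.481e+04 = 1.443e+04 Pa.
ΔP = 1.443e+04 Pa = 14.43 kPa.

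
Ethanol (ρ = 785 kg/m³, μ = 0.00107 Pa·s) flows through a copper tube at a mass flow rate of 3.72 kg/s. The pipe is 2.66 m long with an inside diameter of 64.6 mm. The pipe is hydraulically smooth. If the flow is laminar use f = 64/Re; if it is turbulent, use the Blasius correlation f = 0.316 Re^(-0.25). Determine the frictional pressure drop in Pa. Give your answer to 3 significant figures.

ΔP ≈ 660 Pa

A = πD²/4 = π(0.0646)²/4 = 0.003278 m²; mean velocity V = ṁ/(ρA) = 3.72/(785 · 0.003278) = 1.446 m/s.
Reynolds number Re = ρVD/μ = 785 · 1.446 · 0.0646 / 0.00107 = 6.852e+04.
Re > 4000 → turbulent. Smooth-pipe (Blasius): f = 0.316 Re^(-0.25) = 0.316/(6.852e+04)^0.25 = 0.01953.
Darcy-Weisbach: ΔP = f(L/D)(ρV²/2) = 0.01953·(2.66/0.0646)·(785·1.446²/2) = 0.01953·41.18·820.5 = 659.9 Pa.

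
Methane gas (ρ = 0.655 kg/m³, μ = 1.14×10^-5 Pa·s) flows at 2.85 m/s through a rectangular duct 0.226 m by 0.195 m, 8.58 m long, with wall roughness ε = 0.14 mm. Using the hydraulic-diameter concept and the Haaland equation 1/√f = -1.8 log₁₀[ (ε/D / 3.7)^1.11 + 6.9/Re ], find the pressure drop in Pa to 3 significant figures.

Hydraulic diameter D_h = 4A/P = 4·(0.226·0.195)/(2·(0.226+0.195)) = 0.1763/0.842 = 0.2094 m.
Re = ρVD_h/μ = 0.655·2.85·0.2094/1.14e-05 = 3.428e+04.
ε/D_h = 0.00014/0.2094 = 0.000669; Haaland gives 1/√f = -1.8 log₁₀[7e-05+0.000201] = 6.42, so f = 0.02426.
ΔP = f(L/D_h)(ρV²/2) = 0.02426·8.58/0.2094·2.66 = 2.645 Pa.

ΔP ≈ 2.65 Pa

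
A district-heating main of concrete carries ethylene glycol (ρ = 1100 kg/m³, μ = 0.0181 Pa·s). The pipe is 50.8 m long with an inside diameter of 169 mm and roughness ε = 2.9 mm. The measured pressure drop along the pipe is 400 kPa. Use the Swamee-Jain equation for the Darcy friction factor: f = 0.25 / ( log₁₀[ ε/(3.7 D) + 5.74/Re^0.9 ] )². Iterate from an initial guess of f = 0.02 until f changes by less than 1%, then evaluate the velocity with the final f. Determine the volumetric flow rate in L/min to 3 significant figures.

Rearranging Darcy-Weisbach: V = √(2·ΔP·D/(f·L·ρ)). With ε/D = 0.0029/0.169 = 0.0172, iterate starting from f = 0.02:
  f = 0.02 → V = √(2·4e+05·0.169/(0.02·50.8·1100)) = 11 m/s; Re = ρVD/μ = 1.13e+05; f → 0.0465
  f = 0.0465 → V = 7.213 m/s; Re = 7.409e+04; f → 0.04677
Converged (Δf/f < 1%). With the final f = 0.04677: V = √(2·4e+05·0.169/(0.04677·50.8·1100)) = 7.192 m/s.
Q = V·A = 7.192·(π/4·0.169²) = 0.1613 m³/s = 9680 L/min.

Q ≈ 9680 L/min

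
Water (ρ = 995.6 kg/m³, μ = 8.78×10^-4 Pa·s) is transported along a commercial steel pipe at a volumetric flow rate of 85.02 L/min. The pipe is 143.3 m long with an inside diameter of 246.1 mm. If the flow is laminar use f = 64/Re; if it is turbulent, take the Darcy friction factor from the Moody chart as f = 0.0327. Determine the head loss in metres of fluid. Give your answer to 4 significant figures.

Q = 85.02 L/min = 85.02/60000 = 0.001417 m³/s.
Cross-sectional area A = πD²/4 = π(0.2461)²/4 = 0.04757 m²; mean velocity V = Q/A = 0.001417/0.04757 = 0.02979 m/s.
Reynolds number Re = ρVD/μ = 995.6 · 0.02979 · 0.2461 / 0.000878 = 8313.
Re > 4000 → turbulent; use the Moody-chart value f = 0.0327.
Darcy-Weisbach: ΔP = f(L/D)(ρV²/2) = 0.0327·(143.3/0.2461)·(995.6·0.02979²/2) = 0.0327·582.3·0.4417 = 8.411 Pa.
Head loss h_f = ΔP/(ρg) = 8.411/(995.6·9.81) = 8.612×10^-4 m.

h_f ≈ 8.612×10^-4 m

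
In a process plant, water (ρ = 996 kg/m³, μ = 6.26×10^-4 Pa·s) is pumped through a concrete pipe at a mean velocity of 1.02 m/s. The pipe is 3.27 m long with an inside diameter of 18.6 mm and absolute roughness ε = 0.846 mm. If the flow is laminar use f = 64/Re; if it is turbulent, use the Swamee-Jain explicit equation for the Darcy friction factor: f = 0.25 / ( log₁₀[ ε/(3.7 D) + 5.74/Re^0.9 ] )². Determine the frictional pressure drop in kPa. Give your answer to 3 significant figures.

ΔP ≈ 6.36 kPa

Reynolds number Re = ρVD/μ = 996 · 1.02 · 0.0186 / 0.000626 = 3.019e+04.
Re > 4000 → turbulent. Relative roughness ε/D = 0.000846/0.0186 = 0.0455. Swamee-Jain: f = 0.25/(log₁₀[0.0455/3.7 + 5.74/3.019e+04^0.9])² = 0.25/(log₁₀[0.0123 + 0.000533])² = 0.25/(-1.892)² = 0.06985.
Darcy-Weisbach: ΔP = f(L/D)(ρV²/2) = 0.06985·(3.27/0.0186)·(996·1.02²/2) = 0.06985·175.8·518.1 = 6362 Pa.
ΔP = 6362 Pa = 6.36 kPa.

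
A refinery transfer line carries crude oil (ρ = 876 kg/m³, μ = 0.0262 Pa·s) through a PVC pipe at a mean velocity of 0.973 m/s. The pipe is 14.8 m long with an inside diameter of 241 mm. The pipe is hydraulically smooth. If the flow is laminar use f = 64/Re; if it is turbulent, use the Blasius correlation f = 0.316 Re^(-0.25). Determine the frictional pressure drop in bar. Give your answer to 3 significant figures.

Reynolds number Re = ρVD/μ = 876 · 0.973 · 0.241 / 0.0262 = 7840.
Re > 4000 → turbulent. Smooth-pipe (Blasius): f = 0.316 Re^(-0.25) = 0.316/(7840)^0.25 = 0.03358.
Darcy-Weisbach: ΔP = f(L/D)(ρV²/2) = 0.03358·(14.8/0.241)·(876·0.973²/2) = 0.03358·61.41·414.7 = 855.2 Pa.
ΔP = 855.2 Pa = 0.00855 bar.

ΔP ≈ 0.00855 bar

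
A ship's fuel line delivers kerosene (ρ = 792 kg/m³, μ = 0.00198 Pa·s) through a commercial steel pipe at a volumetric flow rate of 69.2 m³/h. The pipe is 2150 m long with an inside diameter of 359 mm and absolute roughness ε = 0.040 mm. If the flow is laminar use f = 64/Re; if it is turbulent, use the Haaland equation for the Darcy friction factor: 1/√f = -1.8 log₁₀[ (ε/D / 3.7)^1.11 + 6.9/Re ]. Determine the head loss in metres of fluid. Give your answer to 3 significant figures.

h_f ≈ 0.265 m

Q = 69.2 m³/h = 69.2/3600 = 0.01922 m³/s.
Cross-sectional area A = πD²/4 = π(0.359)²/4 = 0.1012 m²; mean velocity V = Q/A = 0.01922/0.1012 = 0.1899 m/s.
Reynolds number Re = ρVD/μ = 792 · 0.1899 · 0.359 / 0.00198 = 2.727e+04.
Re > 4000 → turbulent. Relative roughness ε/D = 4e-05/0.359 = 0.000111. Haaland: 1/√f = -1.8 log₁₀[(0.000111/3.7)^1.11 + 6.9/2.727e+04] = -1.8 log₁₀[9.58e-06 + 0.000253] = 6.445, so f = 0.02407.
Darcy-Weisbach: ΔP = f(L/D)(ρV²/2) = 0.02407·(2150/0.359)·(792·0.1899²/2) = 0.02407·5989·14.28 = 2059 Pa.
Head loss h_f = ΔP/(ρg) = 2059/(792·9.81) = 0.265 m.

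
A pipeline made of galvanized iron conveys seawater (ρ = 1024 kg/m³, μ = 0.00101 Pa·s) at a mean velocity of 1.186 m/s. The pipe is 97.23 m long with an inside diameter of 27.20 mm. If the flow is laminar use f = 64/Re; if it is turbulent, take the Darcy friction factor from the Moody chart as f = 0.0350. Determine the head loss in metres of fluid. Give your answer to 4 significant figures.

h_f ≈ 8.970 m

Reynolds number Re = ρVD/μ = 1024 · 1.186 · 0.0272 / 0.00101 = 3.271e+04.
Re > 4000 → turbulent; use the Moody-chart value f = 0.0350.
Darcy-Weisbach: ΔP = f(L/D)(ρV²/2) = 0.035·(97.23/0.0272)·(1024·1.186²/2) = 0.035·3575·720.2 = 9.01e+04 Pa.
Head loss h_f = ΔP/(ρg) = 9.01e+04/(1024·9.81) = 8.970 m.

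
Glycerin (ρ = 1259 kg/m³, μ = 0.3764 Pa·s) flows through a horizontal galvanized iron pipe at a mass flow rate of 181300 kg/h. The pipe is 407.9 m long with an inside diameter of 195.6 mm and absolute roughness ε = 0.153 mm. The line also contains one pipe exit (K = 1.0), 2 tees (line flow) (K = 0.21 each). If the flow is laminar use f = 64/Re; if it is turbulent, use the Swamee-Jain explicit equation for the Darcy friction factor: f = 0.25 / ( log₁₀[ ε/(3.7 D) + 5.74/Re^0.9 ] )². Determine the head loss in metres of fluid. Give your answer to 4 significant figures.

h_f ≈ 13.97 m

ṁ = 181300 kg/h = 181300/3600 = 50.36 kg/s.
A = πD²/4 = π(0.1956)²/4 = 0.03005 m²; mean velocity V = ṁ/(ρA) = 50.36/(1259 · 0.03005) = 1.331 m/s.
Reynolds number Re = ρVD/μ = 1259 · 1.331 · 0.1956 / 0.376 = 870.9.
Re < 2300 → laminar flow, so f = 64/Re = 64/870.9 = 0.07348 (the turbulent correlation is not needed).
Total minor-loss coefficient ΣK = 1·1 + 2·0.21 = 1.42.
ΔP = [f·L/D + ΣK]·(ρV²/2) = [0.07348·407.9/0.1956 + 1.42]·(1259·1.331²/2) = [153.2 + 1.42]·1116 = 1.725e+05 Pa.
Head loss h_f = ΔP/(ρg) = 1.725e+05/(1259·9.81) = 13.97 m.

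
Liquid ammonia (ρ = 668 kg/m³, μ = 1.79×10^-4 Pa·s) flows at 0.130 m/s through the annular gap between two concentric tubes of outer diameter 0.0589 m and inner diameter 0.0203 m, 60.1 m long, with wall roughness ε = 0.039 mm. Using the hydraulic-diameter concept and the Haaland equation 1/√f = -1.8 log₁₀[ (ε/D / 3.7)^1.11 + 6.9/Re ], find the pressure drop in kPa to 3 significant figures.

Hydraulic diameter D_h = 4A/P = D_o - D_i = 0.0589 - 0.0203 = 0.0386 m.
Re = ρVD_h/μ = 668·0.13·0.0386/0.000179 = 1.873e+04.
ε/D_h = 3.9e-05/0.0386 = 0.00101; Haaland gives 1/√f = -1.8 log₁₀[0.000111+0.000368] = 5.975, so f = 0.02801.
ΔP = f(L/D_h)(ρV²/2) = 0.02801·60.1/0.0386·5.645 = 246.2 Pa.
ΔP = 0.246 kPa.

ΔP ≈ 0.246 kPa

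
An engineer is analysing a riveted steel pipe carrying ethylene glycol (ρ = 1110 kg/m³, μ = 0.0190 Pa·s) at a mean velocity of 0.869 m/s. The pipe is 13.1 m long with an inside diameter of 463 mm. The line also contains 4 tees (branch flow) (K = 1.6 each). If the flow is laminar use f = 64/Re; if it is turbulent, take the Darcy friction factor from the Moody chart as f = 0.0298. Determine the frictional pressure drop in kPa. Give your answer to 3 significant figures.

Reynolds number Re = ρVD/μ = 1110 · 0.869 · 0.463 / 0.019 = 2.351e+04.
Re > 4000 → turbulent; use the Moody-chart value f = 0.0298.
Total minor-loss coefficient ΣK = 4·1.6 = 6.4.
ΔP = [f·L/D + ΣK]·(ρV²/2) = [0.0298·13.1/0.463 + 6.4]·(1110·0.869²/2) = [0.8432 + 6.4]·419.1 = 3036 Pa.
ΔP = 3036 Pa = 3.04 kPa.

ΔP ≈ 3.04 kPa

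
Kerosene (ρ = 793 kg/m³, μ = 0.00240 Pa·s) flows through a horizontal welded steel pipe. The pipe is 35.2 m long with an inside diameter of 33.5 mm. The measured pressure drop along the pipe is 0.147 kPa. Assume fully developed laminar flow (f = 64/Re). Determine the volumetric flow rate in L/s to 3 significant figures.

Q ≈ 0.0538 L/s

For laminar flow, f = 64/Re with Re = ρVD/μ, so Darcy-Weisbach reduces to ΔP = 32μLV/D². Solving for V: V = ΔP·D²/(32μL) = 147·(0.0335)²/(32·0.0024·35.2) = 0.06102 m/s.
Check: Re = ρVD/μ = 793·0.06102·0.0335/0.0024 = 675.5 < 2300, so the laminar assumption holds.
Q = V·A = 0.06102·(π/4·0.0335²) = 5.379e-05 m³/s = 0.0538 L/s.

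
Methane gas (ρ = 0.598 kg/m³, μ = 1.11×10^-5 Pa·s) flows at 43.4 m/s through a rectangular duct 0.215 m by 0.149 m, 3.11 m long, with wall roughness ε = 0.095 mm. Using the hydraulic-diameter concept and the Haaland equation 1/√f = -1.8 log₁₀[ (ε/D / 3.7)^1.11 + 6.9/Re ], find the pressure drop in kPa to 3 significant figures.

Hydraulic diameter D_h = 4A/P = 4·(0.215·0.149)/(2·(0.215+0.149)) = 0.1281/0.728 = 0.176 m.
Re = ρVD_h/μ = 0.598·43.4·0.176/1.11e-05 = 4.115e+05.
ε/D_h = 9.5e-05/0.176 = 0.00054; Haaland gives 1/√f = -1.8 log₁₀[5.52e-05+1.68e-05] = 7.457, so f = 0.01798.
ΔP = f(L/D_h)(ρV²/2) = 0.01798·3.11/0.176·563.2 = 178.9 Pa.
ΔP = 0.179 kPa.

ΔP ≈ 0.179 kPa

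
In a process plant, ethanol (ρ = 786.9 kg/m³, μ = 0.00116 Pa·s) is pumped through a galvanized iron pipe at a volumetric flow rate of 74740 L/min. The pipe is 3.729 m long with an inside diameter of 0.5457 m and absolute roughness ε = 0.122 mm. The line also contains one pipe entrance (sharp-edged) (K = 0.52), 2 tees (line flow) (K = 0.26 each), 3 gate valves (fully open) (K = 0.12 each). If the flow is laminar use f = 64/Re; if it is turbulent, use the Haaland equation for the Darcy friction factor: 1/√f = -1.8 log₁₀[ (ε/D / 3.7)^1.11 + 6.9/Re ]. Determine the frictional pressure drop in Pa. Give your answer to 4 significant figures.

ΔP ≈ 16730 Pa

Q = 74740 L/min = 74740/60000 = 1.246 m³/s.
Cross-sectional area A = πD²/4 = π(0.5457)²/4 = 0.2339 m²; mean velocity V = Q/A = 1.246/0.2339 = 5.326 m/s.
Reynolds number Re = ρVD/μ = 786.9 · 5.326 · 0.5457 / 0.00116 = 1.972e+06.
Re > 4000 → turbulent. Relative roughness ε/D = 0.000122/0.5457 = 0.000224. Haaland: 1/√f = -1.8 log₁₀[(0.000224/3.7)^1.11 + 6.9/1.972e+06] = -1.8 log₁₀[2.08e-05 + 3.5e-06] = 8.307, so f = 0.01449.
Total minor-loss coefficient ΣK = 1·0.52 + 2·0.26 + 3·0.12 = 1.4.
ΔP = [f·L/D + ΣK]·(ρV²/2) = [0.01449·3.729/0.5457 + 1.4]·(786.9·5.326²/2) = [0.09902 + 1.4]·1.116e+04 = 1.673e+04 Pa.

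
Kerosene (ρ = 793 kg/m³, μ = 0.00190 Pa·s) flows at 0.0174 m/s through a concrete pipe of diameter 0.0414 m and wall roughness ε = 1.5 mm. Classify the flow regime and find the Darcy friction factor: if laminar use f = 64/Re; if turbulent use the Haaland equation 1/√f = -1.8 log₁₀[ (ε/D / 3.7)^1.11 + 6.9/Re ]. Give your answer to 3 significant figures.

f ≈ 0.213

Re = ρVD/μ = 793·0.0174·0.0414/0.0019 = 300.7.
Re < 2300 → laminar, so f = 64/Re = 0.2129 (roughness is irrelevant in laminar flow).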